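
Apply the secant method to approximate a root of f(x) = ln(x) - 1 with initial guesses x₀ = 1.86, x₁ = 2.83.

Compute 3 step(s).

f(x) = ln(x) - 1
x₀ = 1.86, x₁ = 2.83

Secant formula: x_{n+1} = x_n - f(x_n)(x_n - x_{n-1})/(f(x_n) - f(x_{n-1}))

Iteration 1:
  f(1.860000) = -0.379424
  f(2.830000) = 0.040277
  x_2 = 2.830000 - 0.040277×(2.830000 - 1.860000)/(0.040277 - (-0.379424))
       = 2.736914
Iteration 2:
  f(2.830000) = 0.040277
  f(2.736914) = 0.006831
  x_3 = 2.736914 - 0.006831×(2.736914 - 2.830000)/(0.006831 - 0.040277)
       = 2.717902
Iteration 3:
  f(2.736914) = 0.006831
  f(2.717902) = -0.000140
  x_4 = 2.717902 - (-0.000140)×(2.717902 - 2.736914)/(-0.000140 - 0.006831)
       = 2.718283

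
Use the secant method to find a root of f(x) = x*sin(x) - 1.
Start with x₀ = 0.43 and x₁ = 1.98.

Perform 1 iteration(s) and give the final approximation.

f(x) = x*sin(x) - 1
x₀ = 0.43, x₁ = 1.98

Secant formula: x_{n+1} = x_n - f(x_n)(x_n - x_{n-1})/(f(x_n) - f(x_{n-1}))

Iteration 1:
  f(0.430000) = -0.820746
  f(1.980000) = 0.816527
  x_2 = 1.980000 - 0.816527×(1.980000 - 0.430000)/(0.816527 - (-0.820746))
       = 1.206997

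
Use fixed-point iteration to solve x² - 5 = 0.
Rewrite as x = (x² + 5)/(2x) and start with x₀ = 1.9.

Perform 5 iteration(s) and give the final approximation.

Equation: x² - 5 = 0
Fixed-point form: x = (x² + 5)/(2x)
x₀ = 1.9

x_1 = g(1.900000) = 2.265789
x_2 = g(2.265789) = 2.236263
x_3 = g(2.236263) = 2.236068
x_4 = g(2.236068) = 2.236068
x_5 = g(2.236068) = 2.236068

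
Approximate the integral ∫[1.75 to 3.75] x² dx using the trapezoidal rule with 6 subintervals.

f(x) = x²
a = 1.75, b = 3.75, n = 6
h = (b - a)/n = 0.333333

Trapezoidal rule: (h/2)[f(x₀) + 2f(x₁) + 2f(x₂) + ... + f(xₙ)]

x_0 = 1.7500, f(x_0) = 3.062500, coefficient = 1
x_1 = 2.0833, f(x_1) = 4.340278, coefficient = 2
x_2 = 2.4167, f(x_2) = 5.840278, coefficient = 2
x_3 = 2.7500, f(x_3) = 7.562500, coefficient = 2
x_4 = 3.0833, f(x_4) = 9.506944, coefficient = 2
x_5 = 3.4167, f(x_5) = 11.673611, coefficient = 2
x_6 = 3.7500, f(x_6) = 14.062500, coefficient = 1

I ≈ (0.333333/2) × 94.972222 = 15.828704
Exact value: 15.791667
Error: 0.037037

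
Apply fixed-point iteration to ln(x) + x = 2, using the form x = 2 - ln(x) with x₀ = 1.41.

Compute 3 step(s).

Equation: ln(x) + x = 2
Fixed-point form: x = 2 - ln(x)
x₀ = 1.41

x_1 = g(1.410000) = 1.656410
x_2 = g(1.656410) = 1.495347
x_3 = g(1.495347) = 1.597642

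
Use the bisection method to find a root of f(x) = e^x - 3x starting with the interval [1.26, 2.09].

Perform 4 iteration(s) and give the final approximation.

f(x) = e^x - 3x
Initial interval: [1.26, 2.09]

Iteration 1:
  c_1 = (1.260000 + 2.090000)/2 = 1.675000
  f(c_1) = f(1.675000) = 0.313795
  f(a) × f(c) < 0, new interval: [1.260000, 1.675000]
Iteration 2:
  c_2 = (1.260000 + 1.675000)/2 = 1.467500
  f(c_2) = f(1.467500) = -0.064124
  f(a) × f(c) ≥ 0, new interval: [1.467500, 1.675000]
Iteration 3:
  c_3 = (1.467500 + 1.675000)/2 = 1.571250
  f(c_3) = f(1.571250) = 0.098910
  f(a) × f(c) < 0, new interval: [1.467500, 1.571250]
Iteration 4:
  c_4 = (1.467500 + 1.571250)/2 = 1.519375
  f(c_4) = f(1.519375) = 0.011243
  f(a) × f(c) < 0, new interval: [1.467500, 1.519375]

After 4 iteration(s), the approximation is c_4 = 1.519375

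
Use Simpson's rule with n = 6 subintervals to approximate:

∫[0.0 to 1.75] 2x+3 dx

f(x) = 2x+3
a = 0.0, b = 1.75, n = 6
h = (b - a)/n = 0.291667

Simpson's rule: (h/3)[f(x₀) + 4f(x₁) + 2f(x₂) + ... + f(xₙ)]

x_0 = 0.0000, f(x_0) = 3.000000, coefficient = 1
x_1 = 0.2917, f(x_1) = 3.583333, coefficient = 4
x_2 = 0.5833, f(x_2) = 4.166667, coefficient = 2
x_3 = 0.8750, f(x_3) = 4.750000, coefficient = 4
x_4 = 1.1667, f(x_4) = 5.333333, coefficient = 2
x_5 = 1.4583, f(x_5) = 5.916667, coefficient = 4
x_6 = 1.7500, f(x_6) = 6.500000, coefficient = 1

I ≈ (0.291667/3) × 85.500000 = 8.312500
Exact value: 8.312500
Error: 0.000000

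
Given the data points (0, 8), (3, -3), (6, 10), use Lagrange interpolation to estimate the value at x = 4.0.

Lagrange interpolation formula:
P(x) = Σ yᵢ × Lᵢ(x)
where Lᵢ(x) = Π_{j≠i} (x - xⱼ)/(xᵢ - xⱼ)

L_0(4.0) = (4.0 - 3)/(0 - 3) × (4.0 - 6)/(0 - 6) = -0.111111
L_1(4.0) = (4.0 - 0)/(3 - 0) × (4.0 - 6)/(3 - 6) = 0.888889
L_2(4.0) = (4.0 - 0)/(6 - 0) × (4.0 - 3)/(6 - 3) = 0.222222

P(4.0) = 8×L_0(4.0) + (-3)×L_1(4.0) + 10×L_2(4.0)
P(4.0) = -1.333333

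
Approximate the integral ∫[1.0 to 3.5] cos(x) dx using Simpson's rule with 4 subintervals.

f(x) = cos(x)
a = 1.0, b = 3.5, n = 4
h = (b - a)/n = 0.625000

Simpson's rule: (h/3)[f(x₀) + 4f(x₁) + 2f(x₂) + ... + f(xₙ)]

x_0 = 1.0000, f(x_0) = 0.540302, coefficient = 1
x_1 = 1.6250, f(x_1) = -0.054177, coefficient = 4
x_2 = 2.2500, f(x_2) = -0.628174, coefficient = 2
x_3 = 2.8750, f(x_3) = -0.964674, coefficient = 4
x_4 = 3.5000, f(x_4) = -0.936457, coefficient = 1

I ≈ (0.625000/3) × -5.727907 = -1.193314
Exact value: -1.192254
Error: 0.001060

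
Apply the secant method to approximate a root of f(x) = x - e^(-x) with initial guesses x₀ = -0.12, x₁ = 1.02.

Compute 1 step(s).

f(x) = x - e^(-x)
x₀ = -0.12, x₁ = 1.02

Secant formula: x_{n+1} = x_n - f(x_n)(x_n - x_{n-1})/(f(x_n) - f(x_{n-1}))

Iteration 1:
  f(-0.120000) = -1.247497
  f(1.020000) = 0.659405
  x_2 = 1.020000 - 0.659405×(1.020000 - (-0.120000))/(0.659405 - (-1.247497))
       = 0.625789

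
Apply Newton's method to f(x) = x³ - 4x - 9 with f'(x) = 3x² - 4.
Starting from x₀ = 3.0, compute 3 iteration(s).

f(x) = x³ - 4x - 9
f'(x) = 3x² - 4
x₀ = 3.0

Newton-Raphson formula: x_{n+1} = x_n - f(x_n)/f'(x_n)

Iteration 1:
  f(3.000000) = 6.000000
  f'(3.000000) = 23.000000
  x_1 = 3.000000 - 6.000000/23.000000 = 2.739130
Iteration 2:
  f(2.739130) = 0.594723
  f'(2.739130) = 18.508507
  x_2 = 2.739130 - 0.594723/18.508507 = 2.706998
Iteration 3:
  f(2.706998) = 0.008451
  f'(2.706998) = 17.983514
  x_3 = 2.706998 - 0.008451/17.983514 = 2.706528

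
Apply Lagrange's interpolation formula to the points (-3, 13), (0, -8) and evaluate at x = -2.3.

Lagrange interpolation formula:
P(x) = Σ yᵢ × Lᵢ(x)
where Lᵢ(x) = Π_{j≠i} (x - xⱼ)/(xᵢ - xⱼ)

L_0(-2.3) = (-2.3 - 0)/(-3 - 0) = 0.766667
L_1(-2.3) = (-2.3 - (-3))/(0 - (-3)) = 0.233333

P(-2.3) = 13×L_0(-2.3) + (-8)×L_1(-2.3)
P(-2.3) = 8.100000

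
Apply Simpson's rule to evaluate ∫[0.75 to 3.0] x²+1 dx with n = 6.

f(x) = x²+1
a = 0.75, b = 3.0, n = 6
h = (b - a)/n = 0.375000

Simpson's rule: (h/3)[f(x₀) + 4f(x₁) + 2f(x₂) + ... + f(xₙ)]

x_0 = 0.7500, f(x_0) = 1.562500, coefficient = 1
x_1 = 1.1250, f(x_1) = 2.265625, coefficient = 4
x_2 = 1.5000, f(x_2) = 3.250000, coefficient = 2
x_3 = 1.8750, f(x_3) = 4.515625, coefficient = 4
x_4 = 2.2500, f(x_4) = 6.062500, coefficient = 2
x_5 = 2.6250, f(x_5) = 7.890625, coefficient = 4
x_6 = 3.0000, f(x_6) = 10.000000, coefficient = 1

I ≈ (0.375000/3) × 88.875000 = 11.109375
Exact value: 11.109375
Error: 0.000000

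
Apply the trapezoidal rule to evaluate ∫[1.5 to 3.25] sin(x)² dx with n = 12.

f(x) = sin(x)²
a = 1.5, b = 3.25, n = 12
h = (b - a)/n = 0.145833

Trapezoidal rule: (h/2)[f(x₀) + 2f(x₁) + 2f(x₂) + ... + f(xₙ)]

x_0 = 1.5000, f(x_0) = 0.994996, coefficient = 1
x_1 = 1.6458, f(x_1) = 0.994380, coefficient = 2
x_2 = 1.7917, f(x_2) = 0.952004, coefficient = 2
x_3 = 1.9375, f(x_3) = 0.871449, coefficient = 2
x_4 = 2.0833, f(x_4) = 0.759518, coefficient = 2
x_5 = 2.2292, f(x_5) = 0.625666, coefficient = 2
x_6 = 2.3750, f(x_6) = 0.481199, coefficient = 2
x_7 = 2.5208, f(x_7) = 0.338320, coefficient = 2
x_8 = 2.6667, f(x_8) = 0.209098, coefficient = 2
x_9 = 2.8125, f(x_9) = 0.104448, coefficient = 2
x_10 = 2.9583, f(x_10) = 0.033210, coefficient = 2
x_11 = 3.1042, f(x_11) = 0.001400, coefficient = 2
x_12 = 3.2500, f(x_12) = 0.011706, coefficient = 1

I ≈ (0.145833/2) × 11.748087 = 0.856631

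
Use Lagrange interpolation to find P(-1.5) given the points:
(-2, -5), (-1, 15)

Lagrange interpolation formula:
P(x) = Σ yᵢ × Lᵢ(x)
where Lᵢ(x) = Π_{j≠i} (x - xⱼ)/(xᵢ - xⱼ)

L_0(-1.5) = (-1.5 - (-1))/(-2 - (-1)) = 0.500000
L_1(-1.5) = (-1.5 - (-2))/(-1 - (-2)) = 0.500000

P(-1.5) = (-5)×L_0(-1.5) + 15×L_1(-1.5)
P(-1.5) = 5.000000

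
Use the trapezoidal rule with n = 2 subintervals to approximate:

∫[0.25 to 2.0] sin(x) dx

f(x) = sin(x)
a = 0.25, b = 2.0, n = 2
h = (b - a)/n = 0.875000

Trapezoidal rule: (h/2)[f(x₀) + 2f(x₁) + 2f(x₂) + ... + f(xₙ)]

x_0 = 0.2500, f(x_0) = 0.247404, coefficient = 1
x_1 = 1.1250, f(x_1) = 0.902268, coefficient = 2
x_2 = 2.0000, f(x_2) = 0.909297, coefficient = 1

I ≈ (0.875000/2) × 2.961237 = 1.295541
Exact value: 1.385059
Error: 0.089518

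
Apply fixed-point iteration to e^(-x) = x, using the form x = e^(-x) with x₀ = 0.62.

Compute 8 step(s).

Equation: e^(-x) = x
Fixed-point form: x = e^(-x)
x₀ = 0.62

x_1 = g(0.620000) = 0.537944
x_2 = g(0.537944) = 0.583947
x_3 = g(0.583947) = 0.557693
x_4 = g(0.557693) = 0.572529
x_5 = g(0.572529) = 0.564097
x_6 = g(0.564097) = 0.568873
x_7 = g(0.568873) = 0.566163
x_8 = g(0.566163) = 0.567700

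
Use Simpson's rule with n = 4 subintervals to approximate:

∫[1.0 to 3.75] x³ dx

f(x) = x³
a = 1.0, b = 3.75, n = 4
h = (b - a)/n = 0.687500

Simpson's rule: (h/3)[f(x₀) + 4f(x₁) + 2f(x₂) + ... + f(xₙ)]

x_0 = 1.0000, f(x_0) = 1.000000, coefficient = 1
x_1 = 1.6875, f(x_1) = 4.805420, coefficient = 4
x_2 = 2.3750, f(x_2) = 13.396484, coefficient = 2
x_3 = 3.0625, f(x_3) = 28.722900, coefficient = 4
x_4 = 3.7500, f(x_4) = 52.734375, coefficient = 1

I ≈ (0.687500/3) × 214.640625 = 49.188477
Exact value: 49.188477
Error: 0.000000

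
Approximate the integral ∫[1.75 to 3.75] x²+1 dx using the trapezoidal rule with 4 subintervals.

f(x) = x²+1
a = 1.75, b = 3.75, n = 4
h = (b - a)/n = 0.500000

Trapezoidal rule: (h/2)[f(x₀) + 2f(x₁) + 2f(x₂) + ... + f(xₙ)]

x_0 = 1.7500, f(x_0) = 4.062500, coefficient = 1
x_1 = 2.2500, f(x_1) = 6.062500, coefficient = 2
x_2 = 2.7500, f(x_2) = 8.562500, coefficient = 2
x_3 = 3.2500, f(x_3) = 11.562500, coefficient = 2
x_4 = 3.7500, f(x_4) = 15.062500, coefficient = 1

I ≈ (0.500000/2) × 71.500000 = 17.875000
Exact value: 17.791667
Error: 0.083333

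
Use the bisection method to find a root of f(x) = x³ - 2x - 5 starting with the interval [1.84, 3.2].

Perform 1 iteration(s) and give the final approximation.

f(x) = x³ - 2x - 5
Initial interval: [1.84, 3.2]

Iteration 1:
  c_1 = (1.840000 + 3.200000)/2 = 2.520000
  f(c_1) = f(2.520000) = 5.963008
  f(a) × f(c) < 0, new interval: [1.840000, 2.520000]

After 1 iteration(s), the approximation is c_1 = 2.520000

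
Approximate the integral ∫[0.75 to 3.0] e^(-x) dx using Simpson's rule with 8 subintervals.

f(x) = e^(-x)
a = 0.75, b = 3.0, n = 8
h = (b - a)/n = 0.281250

Simpson's rule: (h/3)[f(x₀) + 4f(x₁) + 2f(x₂) + ... + f(xₙ)]

x_0 = 0.7500, f(x_0) = 0.472367, coefficient = 1
x_1 = 1.0312, f(x_1) = 0.356561, coefficient = 4
x_2 = 1.3125, f(x_2) = 0.269146, coefficient = 2
x_3 = 1.5938, f(x_3) = 0.203162, coefficient = 4
x_4 = 1.8750, f(x_4) = 0.153355, coefficient = 2
x_5 = 2.1562, f(x_5) = 0.115758, coefficient = 4
x_6 = 2.4375, f(x_6) = 0.087379, coefficient = 2
x_7 = 2.7188, f(x_7) = 0.065957, coefficient = 4
x_8 = 3.0000, f(x_8) = 0.049787, coefficient = 1

I ≈ (0.281250/3) × 4.507670 = 0.422594
Exact value: 0.422579
Error: 0.000015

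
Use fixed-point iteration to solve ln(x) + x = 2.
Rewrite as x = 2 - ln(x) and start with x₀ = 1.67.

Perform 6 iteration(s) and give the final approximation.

Equation: ln(x) + x = 2
Fixed-point form: x = 2 - ln(x)
x₀ = 1.67

x_1 = g(1.670000) = 1.487176
x_2 = g(1.487176) = 1.603121
x_3 = g(1.603121) = 1.528048
x_4 = g(1.528048) = 1.576009
x_5 = g(1.576009) = 1.545104
x_6 = g(1.545104) = 1.564909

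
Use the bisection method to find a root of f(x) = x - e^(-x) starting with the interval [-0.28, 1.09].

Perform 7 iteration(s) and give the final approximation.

f(x) = x - e^(-x)
Initial interval: [-0.28, 1.09]

Iteration 1:
  c_1 = (-0.280000 + 1.090000)/2 = 0.405000
  f(c_1) = f(0.405000) = -0.261977
  f(a) × f(c) ≥ 0, new interval: [0.405000, 1.090000]
Iteration 2:
  c_2 = (0.405000 + 1.090000)/2 = 0.747500
  f(c_2) = f(0.747500) = 0.273951
  f(a) × f(c) < 0, new interval: [0.405000, 0.747500]
Iteration 3:
  c_3 = (0.405000 + 0.747500)/2 = 0.576250
  f(c_3) = f(0.576250) = 0.014248
  f(a) × f(c) < 0, new interval: [0.405000, 0.576250]
Iteration 4:
  c_4 = (0.405000 + 0.576250)/2 = 0.490625
  f(c_4) = f(0.490625) = -0.121619
  f(a) × f(c) ≥ 0, new interval: [0.490625, 0.576250]
Iteration 5:
  c_5 = (0.490625 + 0.576250)/2 = 0.533438
  f(c_5) = f(0.533438) = -0.053148
  f(a) × f(c) ≥ 0, new interval: [0.533438, 0.576250]
Iteration 6:
  c_6 = (0.533438 + 0.576250)/2 = 0.554844
  f(c_6) = f(0.554844) = -0.019318
  f(a) × f(c) ≥ 0, new interval: [0.554844, 0.576250]
Iteration 7:
  c_7 = (0.554844 + 0.576250)/2 = 0.565547
  f(c_7) = f(0.565547) = -0.002503
  f(a) × f(c) ≥ 0, new interval: [0.565547, 0.576250]

After 7 iteration(s), the approximation is c_7 = 0.565547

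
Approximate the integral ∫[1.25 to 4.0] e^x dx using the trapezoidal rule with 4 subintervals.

f(x) = e^x
a = 1.25, b = 4.0, n = 4
h = (b - a)/n = 0.687500

Trapezoidal rule: (h/2)[f(x₀) + 2f(x₁) + 2f(x₂) + ... + f(xₙ)]

x_0 = 1.2500, f(x_0) = 3.490343, coefficient = 1
x_1 = 1.9375, f(x_1) = 6.941376, coefficient = 2
x_2 = 2.6250, f(x_2) = 13.804574, coefficient = 2
x_3 = 3.3125, f(x_3) = 27.453674, coefficient = 2
x_4 = 4.0000, f(x_4) = 54.598150, coefficient = 1

I ≈ (0.687500/2) × 154.487741 = 53.105161
Exact value: 51.107807
Error: 1.997354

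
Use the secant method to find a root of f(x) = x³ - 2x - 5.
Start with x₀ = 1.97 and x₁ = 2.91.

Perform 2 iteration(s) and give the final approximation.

f(x) = x³ - 2x - 5
x₀ = 1.97, x₁ = 2.91

Secant formula: x_{n+1} = x_n - f(x_n)(x_n - x_{n-1})/(f(x_n) - f(x_{n-1}))

Iteration 1:
  f(1.970000) = -1.294627
  f(2.910000) = 13.822171
  x_2 = 2.910000 - 13.822171×(2.910000 - 1.970000)/(13.822171 - (-1.294627))
       = 2.050503
Iteration 2:
  f(2.910000) = 13.822171
  f(2.050503) = -0.479537
  x_3 = 2.050503 - (-0.479537)×(2.050503 - 2.910000)/(-0.479537 - 13.822171)
       = 2.079322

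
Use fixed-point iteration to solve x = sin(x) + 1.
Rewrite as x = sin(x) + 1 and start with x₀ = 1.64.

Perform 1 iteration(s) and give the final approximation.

Equation: x = sin(x) + 1
Fixed-point form: x = sin(x) + 1
x₀ = 1.64

x_1 = g(1.640000) = 1.997606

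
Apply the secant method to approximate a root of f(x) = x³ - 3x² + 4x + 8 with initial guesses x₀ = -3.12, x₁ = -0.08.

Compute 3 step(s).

f(x) = x³ - 3x² + 4x + 8
x₀ = -3.12, x₁ = -0.08

Secant formula: x_{n+1} = x_n - f(x_n)(x_n - x_{n-1})/(f(x_n) - f(x_{n-1}))

Iteration 1:
  f(-3.120000) = -64.054528
  f(-0.080000) = 7.660288
  x_2 = -0.080000 - 7.660288×(-0.080000 - (-3.120000))/(7.660288 - (-64.054528))
       = -0.404721
Iteration 2:
  f(-0.080000) = 7.660288
  f(-0.404721) = 5.823429
  x_3 = -0.404721 - 5.823429×(-0.404721 - (-0.080000))/(5.823429 - 7.660288)
       = -1.434188
Iteration 3:
  f(-0.404721) = 5.823429
  f(-1.434188) = -6.857416
  x_4 = -1.434188 - (-6.857416)×(-1.434188 - (-0.404721))/(-6.857416 - 5.823429)
       = -0.877483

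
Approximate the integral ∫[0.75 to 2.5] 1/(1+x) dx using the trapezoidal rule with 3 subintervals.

f(x) = 1/(1+x)
a = 0.75, b = 2.5, n = 3
h = (b - a)/n = 0.583333

Trapezoidal rule: (h/2)[f(x₀) + 2f(x₁) + 2f(x₂) + ... + f(xₙ)]

x_0 = 0.7500, f(x_0) = 0.571429, coefficient = 1
x_1 = 1.3333, f(x_1) = 0.428571, coefficient = 2
x_2 = 1.9167, f(x_2) = 0.342857, coefficient = 2
x_3 = 2.5000, f(x_3) = 0.285714, coefficient = 1

I ≈ (0.583333/2) × 2.400000 = 0.700000
Exact value: 0.693147
Error: 0.006853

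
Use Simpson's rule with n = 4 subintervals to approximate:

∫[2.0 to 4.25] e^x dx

f(x) = e^x
a = 2.0, b = 4.25, n = 4
h = (b - a)/n = 0.562500

Simpson's rule: (h/3)[f(x₀) + 4f(x₁) + 2f(x₂) + ... + f(xₙ)]

x_0 = 2.0000, f(x_0) = 7.389056, coefficient = 1
x_1 = 2.5625, f(x_1) = 12.968197, coefficient = 4
x_2 = 3.1250, f(x_2) = 22.759895, coefficient = 2
x_3 = 3.6875, f(x_3) = 39.944860, coefficient = 4
x_4 = 4.2500, f(x_4) = 70.105412, coefficient = 1

I ≈ (0.562500/3) × 334.666487 = 62.749966
Exact value: 62.716356
Error: 0.033610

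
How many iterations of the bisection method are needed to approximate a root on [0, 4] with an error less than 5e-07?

We need (b-a)/2^n ≤ 5e-07
(4 - 0)/2^n ≤ 5e-07
4/2^n ≤ 5e-07
2^n ≥ 8000000
n ≥ log₂(8000000) = 22.93
n ≥ 23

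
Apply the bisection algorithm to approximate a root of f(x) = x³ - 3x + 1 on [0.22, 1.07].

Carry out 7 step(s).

f(x) = x³ - 3x + 1
Initial interval: [0.22, 1.07]

Iteration 1:
  c_1 = (0.220000 + 1.070000)/2 = 0.645000
  f(c_1) = f(0.645000) = -0.666664
  f(a) × f(c) < 0, new interval: [0.220000, 0.645000]
Iteration 2:
  c_2 = (0.220000 + 0.645000)/2 = 0.432500
  f(c_2) = f(0.432500) = -0.216598
  f(a) × f(c) < 0, new interval: [0.220000, 0.432500]
Iteration 3:
  c_3 = (0.220000 + 0.432500)/2 = 0.326250
  f(c_3) = f(0.326250) = 0.055976
  f(a) × f(c) ≥ 0, new interval: [0.326250, 0.432500]
Iteration 4:
  c_4 = (0.326250 + 0.432500)/2 = 0.379375
  f(c_4) = f(0.379375) = -0.083523
  f(a) × f(c) < 0, new interval: [0.326250, 0.379375]
Iteration 5:
  c_5 = (0.326250 + 0.379375)/2 = 0.352812
  f(c_5) = f(0.352812) = -0.014521
  f(a) × f(c) < 0, new interval: [0.326250, 0.352812]
Iteration 6:
  c_6 = (0.326250 + 0.352812)/2 = 0.339531
  f(c_6) = f(0.339531) = 0.020548
  f(a) × f(c) ≥ 0, new interval: [0.339531, 0.352812]
Iteration 7:
  c_7 = (0.339531 + 0.352812)/2 = 0.346172
  f(c_7) = f(0.346172) = 0.002968
  f(a) × f(c) ≥ 0, new interval: [0.346172, 0.352812]

After 7 iteration(s), the approximation is c_7 = 0.346172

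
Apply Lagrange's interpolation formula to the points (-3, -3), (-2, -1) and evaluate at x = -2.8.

Lagrange interpolation formula:
P(x) = Σ yᵢ × Lᵢ(x)
where Lᵢ(x) = Π_{j≠i} (x - xⱼ)/(xᵢ - xⱼ)

L_0(-2.8) = (-2.8 - (-2))/(-3 - (-2)) = 0.800000
L_1(-2.8) = (-2.8 - (-3))/(-2 - (-3)) = 0.200000

P(-2.8) = (-3)×L_0(-2.8) + (-1)×L_1(-2.8)
P(-2.8) = -2.600000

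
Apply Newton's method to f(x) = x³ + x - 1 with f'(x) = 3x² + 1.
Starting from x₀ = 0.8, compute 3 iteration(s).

f(x) = x³ + x - 1
f'(x) = 3x² + 1
x₀ = 0.8

Newton-Raphson formula: x_{n+1} = x_n - f(x_n)/f'(x_n)

Iteration 1:
  f(0.800000) = 0.312000
  f'(0.800000) = 2.920000
  x_1 = 0.800000 - 0.312000/2.920000 = 0.693151
Iteration 2:
  f(0.693151) = 0.026180
  f'(0.693151) = 2.441374
  x_2 = 0.693151 - 0.026180/2.441374 = 0.682427
Iteration 3:
  f(0.682427) = 0.000238
  f'(0.682427) = 2.397120
  x_3 = 0.682427 - 0.000238/2.397120 = 0.682328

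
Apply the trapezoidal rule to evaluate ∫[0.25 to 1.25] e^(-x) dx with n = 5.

f(x) = e^(-x)
a = 0.25, b = 1.25, n = 5
h = (b - a)/n = 0.200000

Trapezoidal rule: (h/2)[f(x₀) + 2f(x₁) + 2f(x₂) + ... + f(xₙ)]

x_0 = 0.2500, f(x_0) = 0.778801, coefficient = 1
x_1 = 0.4500, f(x_1) = 0.637628, coefficient = 2
x_2 = 0.6500, f(x_2) = 0.522046, coefficient = 2
x_3 = 0.8500, f(x_3) = 0.427415, coefficient = 2
x_4 = 1.0500, f(x_4) = 0.349938, coefficient = 2
x_5 = 1.2500, f(x_5) = 0.286505, coefficient = 1

I ≈ (0.200000/2) × 4.939359 = 0.493936
Exact value: 0.492296
Error: 0.001640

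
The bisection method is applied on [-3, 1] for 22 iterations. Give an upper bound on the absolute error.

Bisection error bound: |error| ≤ (b-a)/2^n
|error| ≤ (1 - (-3))/2^22 = 4/2^22
|error| ≤ 0.0000009537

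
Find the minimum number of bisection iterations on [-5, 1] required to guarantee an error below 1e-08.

We need (b-a)/2^n ≤ 1e-08
(1 - (-5))/2^n ≤ 1e-08
6/2^n ≤ 1e-08
2^n ≥ 600000000
n ≥ log₂(600000000) = 29.16
n ≥ 30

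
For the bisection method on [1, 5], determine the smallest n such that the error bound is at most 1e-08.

We need (b-a)/2^n ≤ 1e-08
(5 - 1)/2^n ≤ 1e-08
4/2^n ≤ 1e-08
2^n ≥ 400000000
n ≥ log₂(400000000) = 28.58
n ≥ 29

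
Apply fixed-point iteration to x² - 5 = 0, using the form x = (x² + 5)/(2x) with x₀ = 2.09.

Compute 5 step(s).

Equation: x² - 5 = 0
Fixed-point form: x = (x² + 5)/(2x)
x₀ = 2.09

x_1 = g(2.090000) = 2.241172
x_2 = g(2.241172) = 2.236074
x_3 = g(2.236074) = 2.236068
x_4 = g(2.236068) = 2.236068
x_5 = g(2.236068) = 2.236068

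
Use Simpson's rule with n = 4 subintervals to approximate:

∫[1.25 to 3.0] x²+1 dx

f(x) = x²+1
a = 1.25, b = 3.0, n = 4
h = (b - a)/n = 0.437500

Simpson's rule: (h/3)[f(x₀) + 4f(x₁) + 2f(x₂) + ... + f(xₙ)]

x_0 = 1.2500, f(x_0) = 2.562500, coefficient = 1
x_1 = 1.6875, f(x_1) = 3.847656, coefficient = 4
x_2 = 2.1250, f(x_2) = 5.515625, coefficient = 2
x_3 = 2.5625, f(x_3) = 7.566406, coefficient = 4
x_4 = 3.0000, f(x_4) = 10.000000, coefficient = 1

I ≈ (0.437500/3) × 69.250000 = 10.098958
Exact value: 10.098958
Error: 0.000000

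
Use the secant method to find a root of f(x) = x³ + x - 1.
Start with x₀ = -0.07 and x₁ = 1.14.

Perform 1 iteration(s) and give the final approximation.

f(x) = x³ + x - 1
x₀ = -0.07, x₁ = 1.14

Secant formula: x_{n+1} = x_n - f(x_n)(x_n - x_{n-1})/(f(x_n) - f(x_{n-1}))

Iteration 1:
  f(-0.070000) = -1.070343
  f(1.140000) = 1.621544
  x_2 = 1.140000 - 1.621544×(1.140000 - (-0.070000))/(1.621544 - (-1.070343))
       = 0.411118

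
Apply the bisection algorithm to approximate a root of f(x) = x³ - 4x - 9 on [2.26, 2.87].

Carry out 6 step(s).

f(x) = x³ - 4x - 9
Initial interval: [2.26, 2.87]

Iteration 1:
  c_1 = (2.260000 + 2.870000)/2 = 2.565000
  f(c_1) = f(2.565000) = -2.384288
  f(a) × f(c) ≥ 0, new interval: [2.565000, 2.870000]
Iteration 2:
  c_2 = (2.565000 + 2.870000)/2 = 2.717500
  f(c_2) = f(2.717500) = 0.198211
  f(a) × f(c) < 0, new interval: [2.565000, 2.717500]
Iteration 3:
  c_3 = (2.565000 + 2.717500)/2 = 2.641250
  f(c_3) = f(2.641250) = -1.139108
  f(a) × f(c) ≥ 0, new interval: [2.641250, 2.717500]
Iteration 4:
  c_4 = (2.641250 + 2.717500)/2 = 2.679375
  f(c_4) = f(2.679375) = -0.482132
  f(a) × f(c) ≥ 0, new interval: [2.679375, 2.717500]
Iteration 5:
  c_5 = (2.679375 + 2.717500)/2 = 2.698438
  f(c_5) = f(2.698438) = -0.144902
  f(a) × f(c) ≥ 0, new interval: [2.698438, 2.717500]
Iteration 6:
  c_6 = (2.698438 + 2.717500)/2 = 2.707969
  f(c_6) = f(2.707969) = 0.025916
  f(a) × f(c) < 0, new interval: [2.698438, 2.707969]

After 6 iteration(s), the approximation is c_6 = 2.707969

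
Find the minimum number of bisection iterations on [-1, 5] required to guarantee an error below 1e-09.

We need (b-a)/2^n ≤ 1e-09
(5 - (-1))/2^n ≤ 1e-09
6/2^n ≤ 1e-09
2^n ≥ 6000000000
n ≥ log₂(6000000000) = 32.48
n ≥ 33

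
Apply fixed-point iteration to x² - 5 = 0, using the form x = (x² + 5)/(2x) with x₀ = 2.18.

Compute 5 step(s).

Equation: x² - 5 = 0
Fixed-point form: x = (x² + 5)/(2x)
x₀ = 2.18

x_1 = g(2.180000) = 2.236789
x_2 = g(2.236789) = 2.236068
x_3 = g(2.236068) = 2.236068
x_4 = g(2.236068) = 2.236068
x_5 = g(2.236068) = 2.236068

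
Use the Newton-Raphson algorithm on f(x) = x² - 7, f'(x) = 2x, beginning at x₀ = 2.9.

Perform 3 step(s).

f(x) = x² - 7
f'(x) = 2x
x₀ = 2.9

Newton-Raphson formula: x_{n+1} = x_n - f(x_n)/f'(x_n)

Iteration 1:
  f(2.900000) = 1.410000
  f'(2.900000) = 5.800000
  x_1 = 2.900000 - 1.410000/5.800000 = 2.656897
Iteration 2:
  f(2.656897) = 0.059099
  f'(2.656897) = 5.313793
  x_2 = 2.656897 - 0.059099/5.313793 = 2.645775
Iteration 3:
  f(2.645775) = 0.000124
  f'(2.645775) = 5.291549
  x_3 = 2.645775 - 0.000124/5.291549 = 2.645751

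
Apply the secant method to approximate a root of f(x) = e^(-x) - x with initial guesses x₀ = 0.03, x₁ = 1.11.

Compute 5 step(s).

f(x) = e^(-x) - x
x₀ = 0.03, x₁ = 1.11

Secant formula: x_{n+1} = x_n - f(x_n)(x_n - x_{n-1})/(f(x_n) - f(x_{n-1}))

Iteration 1:
  f(0.030000) = 0.940446
  f(1.110000) = -0.780441
  x_2 = 1.110000 - (-0.780441)×(1.110000 - 0.030000)/(-0.780441 - 0.940446)
       = 0.620208
Iteration 2:
  f(1.110000) = -0.780441
  f(0.620208) = -0.082376
  x_3 = 0.620208 - (-0.082376)×(0.620208 - 1.110000)/(-0.082376 - (-0.780441))
       = 0.562410
Iteration 3:
  f(0.620208) = -0.082376
  f(0.562410) = 0.007424
  x_4 = 0.562410 - 0.007424×(0.562410 - 0.620208)/(0.007424 - (-0.082376))
       = 0.567188
Iteration 4:
  f(0.562410) = 0.007424
  f(0.567188) = -0.000071
  x_5 = 0.567188 - (-0.000071)×(0.567188 - 0.562410)/(-0.000071 - 0.007424)
       = 0.567143
Iteration 5:
  f(0.567188) = -0.000071
  f(0.567143) = 0.000000
  x_6 = 0.567143 - 0.000000×(0.567143 - 0.567188)/(0.000000 - (-0.000071))
       = 0.567143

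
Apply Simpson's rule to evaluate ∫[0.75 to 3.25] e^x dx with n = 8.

f(x) = e^x
a = 0.75, b = 3.25, n = 8
h = (b - a)/n = 0.312500

Simpson's rule: (h/3)[f(x₀) + 4f(x₁) + 2f(x₂) + ... + f(xₙ)]

x_0 = 0.7500, f(x_0) = 2.117000, coefficient = 1
x_1 = 1.0625, f(x_1) = 2.893596, coefficient = 4
x_2 = 1.3750, f(x_2) = 3.955077, coefficient = 2
x_3 = 1.6875, f(x_3) = 5.405949, coefficient = 4
x_4 = 2.0000, f(x_4) = 7.389056, coefficient = 2
x_5 = 2.3125, f(x_5) = 10.099642, coefficient = 4
x_6 = 2.6250, f(x_6) = 13.804574, coefficient = 2
x_7 = 2.9375, f(x_7) = 18.868616, coefficient = 4
x_8 = 3.2500, f(x_8) = 25.790340, coefficient = 1

I ≈ (0.312500/3) × 227.275965 = 23.674580
Exact value: 23.673340
Error: 0.001240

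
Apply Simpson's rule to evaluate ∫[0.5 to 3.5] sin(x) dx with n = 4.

f(x) = sin(x)
a = 0.5, b = 3.5, n = 4
h = (b - a)/n = 0.750000

Simpson's rule: (h/3)[f(x₀) + 4f(x₁) + 2f(x₂) + ... + f(xₙ)]

x_0 = 0.5000, f(x_0) = 0.479426, coefficient = 1
x_1 = 1.2500, f(x_1) = 0.948985, coefficient = 4
x_2 = 2.0000, f(x_2) = 0.909297, coefficient = 2
x_3 = 2.7500, f(x_3) = 0.381661, coefficient = 4
x_4 = 3.5000, f(x_4) = -0.350783, coefficient = 1

I ≈ (0.750000/3) × 7.269820 = 1.817455
Exact value: 1.814039
Error: 0.003416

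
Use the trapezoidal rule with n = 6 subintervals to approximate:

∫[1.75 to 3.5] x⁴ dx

f(x) = x⁴
a = 1.75, b = 3.5, n = 6
h = (b - a)/n = 0.291667

Trapezoidal rule: (h/2)[f(x₀) + 2f(x₁) + 2f(x₂) + ... + f(xₙ)]

x_0 = 1.7500, f(x_0) = 9.378906, coefficient = 1
x_1 = 2.0417, f(x_1) = 17.375582, coefficient = 2
x_2 = 2.3333, f(x_2) = 29.641975, coefficient = 2
x_3 = 2.6250, f(x_3) = 47.480713, coefficient = 2
x_4 = 2.9167, f(x_4) = 72.368104, coefficient = 2
x_5 = 3.2083, f(x_5) = 105.954141, coefficient = 2
x_6 = 3.5000, f(x_6) = 150.062500, coefficient = 1

I ≈ (0.291667/2) × 705.082435 = 102.824522
Exact value: 101.761133
Error: 1.063389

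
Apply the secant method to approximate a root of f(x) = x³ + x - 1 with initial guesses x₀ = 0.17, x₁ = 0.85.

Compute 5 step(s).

f(x) = x³ + x - 1
x₀ = 0.17, x₁ = 0.85

Secant formula: x_{n+1} = x_n - f(x_n)(x_n - x_{n-1})/(f(x_n) - f(x_{n-1}))

Iteration 1:
  f(0.170000) = -0.825087
  f(0.850000) = 0.464125
  x_2 = 0.850000 - 0.464125×(0.850000 - 0.170000)/(0.464125 - (-0.825087))
       = 0.605195
Iteration 2:
  f(0.850000) = 0.464125
  f(0.605195) = -0.173145
  x_3 = 0.605195 - (-0.173145)×(0.605195 - 0.850000)/(-0.173145 - 0.464125)
       = 0.671708
Iteration 3:
  f(0.605195) = -0.173145
  f(0.671708) = -0.025222
  x_4 = 0.671708 - (-0.025222)×(0.671708 - 0.605195)/(-0.025222 - (-0.173145))
       = 0.683049
Iteration 4:
  f(0.671708) = -0.025222
  f(0.683049) = 0.001731
  x_5 = 0.683049 - 0.001731×(0.683049 - 0.671708)/(0.001731 - (-0.025222))
       = 0.682321
Iteration 5:
  f(0.683049) = 0.001731
  f(0.682321) = -0.000016
  x_6 = 0.682321 - (-0.000016)×(0.682321 - 0.683049)/(-0.000016 - 0.001731)
       = 0.682328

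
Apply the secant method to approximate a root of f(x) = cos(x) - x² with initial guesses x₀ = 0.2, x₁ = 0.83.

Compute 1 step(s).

f(x) = cos(x) - x²
x₀ = 0.2, x₁ = 0.83

Secant formula: x_{n+1} = x_n - f(x_n)(x_n - x_{n-1})/(f(x_n) - f(x_{n-1}))

Iteration 1:
  f(0.200000) = 0.940067
  f(0.830000) = -0.014024
  x_2 = 0.830000 - (-0.014024)×(0.830000 - 0.200000)/(-0.014024 - 0.940067)
       = 0.820740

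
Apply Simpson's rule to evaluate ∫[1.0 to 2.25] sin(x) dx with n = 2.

f(x) = sin(x)
a = 1.0, b = 2.25, n = 2
h = (b - a)/n = 0.625000

Simpson's rule: (h/3)[f(x₀) + 4f(x₁) + 2f(x₂) + ... + f(xₙ)]

x_0 = 1.0000, f(x_0) = 0.841471, coefficient = 1
x_1 = 1.6250, f(x_1) = 0.998531, coefficient = 4
x_2 = 2.2500, f(x_2) = 0.778073, coefficient = 1

I ≈ (0.625000/3) × 5.613670 = 1.169514
Exact value: 1.168476
Error: 0.001039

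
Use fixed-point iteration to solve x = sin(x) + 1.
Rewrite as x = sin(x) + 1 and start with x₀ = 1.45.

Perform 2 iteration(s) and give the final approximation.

Equation: x = sin(x) + 1
Fixed-point form: x = sin(x) + 1
x₀ = 1.45

x_1 = g(1.450000) = 1.992713
x_2 = g(1.992713) = 1.912306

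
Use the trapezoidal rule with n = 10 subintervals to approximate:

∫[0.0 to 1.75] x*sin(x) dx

f(x) = x*sin(x)
a = 0.0, b = 1.75, n = 10
h = (b - a)/n = 0.175000

Trapezoidal rule: (h/2)[f(x₀) + 2f(x₁) + 2f(x₂) + ... + f(xₙ)]

x_0 = 0.0000, f(x_0) = 0.000000, coefficient = 1
x_1 = 0.1750, f(x_1) = 0.030469, coefficient = 2
x_2 = 0.3500, f(x_2) = 0.120014, coefficient = 2
x_3 = 0.5250, f(x_3) = 0.263137, coefficient = 2
x_4 = 0.7000, f(x_4) = 0.450952, coefficient = 2
x_5 = 0.8750, f(x_5) = 0.671601, coefficient = 2
x_6 = 1.0500, f(x_6) = 0.910794, coefficient = 2
x_7 = 1.2250, f(x_7) = 1.152487, coefficient = 2
x_8 = 1.4000, f(x_8) = 1.379630, coefficient = 2
x_9 = 1.5750, f(x_9) = 1.574986, coefficient = 2
x_10 = 1.7500, f(x_10) = 1.721975, coefficient = 1

I ≈ (0.175000/2) × 14.830116 = 1.297635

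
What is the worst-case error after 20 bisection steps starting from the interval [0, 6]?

Bisection error bound: |error| ≤ (b-a)/2^n
|error| ≤ (6 - 0)/2^20 = 6/2^20
|error| ≤ 0.0000057220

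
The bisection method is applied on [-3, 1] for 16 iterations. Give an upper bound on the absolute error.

Bisection error bound: |error| ≤ (b-a)/2^n
|error| ≤ (1 - (-3))/2^16 = 4/2^16
|error| ≤ 0.0000610352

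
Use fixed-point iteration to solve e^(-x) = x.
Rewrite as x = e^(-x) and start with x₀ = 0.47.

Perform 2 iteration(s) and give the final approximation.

Equation: e^(-x) = x
Fixed-point form: x = e^(-x)
x₀ = 0.47

x_1 = g(0.470000) = 0.625002
x_2 = g(0.625002) = 0.535260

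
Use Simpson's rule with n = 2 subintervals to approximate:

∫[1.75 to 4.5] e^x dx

f(x) = e^x
a = 1.75, b = 4.5, n = 2
h = (b - a)/n = 1.375000

Simpson's rule: (h/3)[f(x₀) + 4f(x₁) + 2f(x₂) + ... + f(xₙ)]

x_0 = 1.7500, f(x_0) = 5.754603, coefficient = 1
x_1 = 3.1250, f(x_1) = 22.759895, coefficient = 4
x_2 = 4.5000, f(x_2) = 90.017131, coefficient = 1

I ≈ (1.375000/3) × 186.811314 = 85.621852
Exact value: 84.262529
Error: 1.359324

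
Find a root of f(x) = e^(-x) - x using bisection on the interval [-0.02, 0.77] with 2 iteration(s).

f(x) = e^(-x) - x
Initial interval: [-0.02, 0.77]

Iteration 1:
  c_1 = (-0.020000 + 0.770000)/2 = 0.375000
  f(c_1) = f(0.375000) = 0.312289
  f(a) × f(c) ≥ 0, new interval: [0.375000, 0.770000]
Iteration 2:
  c_2 = (0.375000 + 0.770000)/2 = 0.572500
  f(c_2) = f(0.572500) = -0.008387
  f(a) × f(c) < 0, new interval: [0.375000, 0.572500]

After 2 iteration(s), the approximation is c_2 = 0.572500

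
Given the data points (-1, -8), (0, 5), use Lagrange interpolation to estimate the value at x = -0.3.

Lagrange interpolation formula:
P(x) = Σ yᵢ × Lᵢ(x)
where Lᵢ(x) = Π_{j≠i} (x - xⱼ)/(xᵢ - xⱼ)

L_0(-0.3) = (-0.3 - 0)/(-1 - 0) = 0.300000
L_1(-0.3) = (-0.3 - (-1))/(0 - (-1)) = 0.700000

P(-0.3) = (-8)×L_0(-0.3) + 5×L_1(-0.3)
P(-0.3) = 1.100000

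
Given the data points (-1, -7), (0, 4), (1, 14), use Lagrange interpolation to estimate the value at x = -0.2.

Lagrange interpolation formula:
P(x) = Σ yᵢ × Lᵢ(x)
where Lᵢ(x) = Π_{j≠i} (x - xⱼ)/(xᵢ - xⱼ)

L_0(-0.2) = (-0.2 - 0)/(-1 - 0) × (-0.2 - 1)/(-1 - 1) = 0.120000
L_1(-0.2) = (-0.2 - (-1))/(0 - (-1)) × (-0.2 - 1)/(0 - 1) = 0.960000
L_2(-0.2) = (-0.2 - (-1))/(1 - (-1)) × (-0.2 - 0)/(1 - 0) = -0.080000

P(-0.2) = (-7)×L_0(-0.2) + 4×L_1(-0.2) + 14×L_2(-0.2)
P(-0.2) = 1.880000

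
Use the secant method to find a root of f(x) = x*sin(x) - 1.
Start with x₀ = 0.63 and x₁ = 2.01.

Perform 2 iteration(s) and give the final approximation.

f(x) = x*sin(x) - 1
x₀ = 0.63, x₁ = 2.01

Secant formula: x_{n+1} = x_n - f(x_n)(x_n - x_{n-1})/(f(x_n) - f(x_{n-1}))

Iteration 1:
  f(0.630000) = -0.628839
  f(2.010000) = 0.819232
  x_2 = 2.010000 - 0.819232×(2.010000 - 0.630000)/(0.819232 - (-0.628839))
       = 1.229278
Iteration 2:
  f(2.010000) = 0.819232
  f(1.229278) = 0.158284
  x_3 = 1.229278 - 0.158284×(1.229278 - 2.010000)/(0.158284 - 0.819232)
       = 1.042311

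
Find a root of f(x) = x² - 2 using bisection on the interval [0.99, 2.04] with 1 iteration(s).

f(x) = x² - 2
Initial interval: [0.99, 2.04]

Iteration 1:
  c_1 = (0.990000 + 2.040000)/2 = 1.515000
  f(c_1) = f(1.515000) = 0.295225
  f(a) × f(c) < 0, new interval: [0.990000, 1.515000]

After 1 iteration(s), the approximation is c_1 = 1.515000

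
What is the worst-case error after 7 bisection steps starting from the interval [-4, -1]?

Bisection error bound: |error| ≤ (b-a)/2^n
|error| ≤ (-1 - (-4))/2^7 = 3/2^7
|error| ≤ 0.0234375000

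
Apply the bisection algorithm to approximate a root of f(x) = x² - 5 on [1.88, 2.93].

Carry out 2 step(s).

f(x) = x² - 5
Initial interval: [1.88, 2.93]

Iteration 1:
  c_1 = (1.880000 + 2.930000)/2 = 2.405000
  f(c_1) = f(2.405000) = 0.784025
  f(a) × f(c) < 0, new interval: [1.880000, 2.405000]
Iteration 2:
  c_2 = (1.880000 + 2.405000)/2 = 2.142500
  f(c_2) = f(2.142500) = -0.409694
  f(a) × f(c) ≥ 0, new interval: [2.142500, 2.405000]

After 2 iteration(s), the approximation is c_2 = 2.142500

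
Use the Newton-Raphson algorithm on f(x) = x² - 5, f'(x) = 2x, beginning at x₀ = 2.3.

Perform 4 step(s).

f(x) = x² - 5
f'(x) = 2x
x₀ = 2.3

Newton-Raphson formula: x_{n+1} = x_n - f(x_n)/f'(x_n)

Iteration 1:
  f(2.300000) = 0.290000
  f'(2.300000) = 4.600000
  x_1 = 2.300000 - 0.290000/4.600000 = 2.236957
Iteration 2:
  f(2.236957) = 0.003974
  f'(2.236957) = 4.473913
  x_2 = 2.236957 - 0.003974/4.473913 = 2.236068
Iteration 3:
  f(2.236068) = 0.000001
  f'(2.236068) = 4.472136
  x_3 = 2.236068 - 0.000001/4.472136 = 2.236068
Iteration 4:
  f(2.236068) = 0.000000
  f'(2.236068) = 4.472136
  x_4 = 2.236068 - 0.000000/4.472136 = 2.236068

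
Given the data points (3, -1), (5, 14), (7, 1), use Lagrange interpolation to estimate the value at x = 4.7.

Lagrange interpolation formula:
P(x) = Σ yᵢ × Lᵢ(x)
where Lᵢ(x) = Π_{j≠i} (x - xⱼ)/(xᵢ - xⱼ)

L_0(4.7) = (4.7 - 5)/(3 - 5) × (4.7 - 7)/(3 - 7) = 0.086250
L_1(4.7) = (4.7 - 3)/(5 - 3) × (4.7 - 7)/(5 - 7) = 0.977500
L_2(4.7) = (4.7 - 3)/(7 - 3) × (4.7 - 5)/(7 - 5) = -0.063750

P(4.7) = (-1)×L_0(4.7) + 14×L_1(4.7) + 1×L_2(4.7)
P(4.7) = 13.535000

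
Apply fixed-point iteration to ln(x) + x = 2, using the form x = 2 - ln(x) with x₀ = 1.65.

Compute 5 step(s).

Equation: ln(x) + x = 2
Fixed-point form: x = 2 - ln(x)
x₀ = 1.65

x_1 = g(1.650000) = 1.499225
x_2 = g(1.499225) = 1.595052
x_3 = g(1.595052) = 1.533094
x_4 = g(1.533094) = 1.572712
x_5 = g(1.572712) = 1.547198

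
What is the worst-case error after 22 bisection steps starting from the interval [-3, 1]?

Bisection error bound: |error| ≤ (b-a)/2^n
|error| ≤ (1 - (-3))/2^22 = 4/2^22
|error| ≤ 0.0000009537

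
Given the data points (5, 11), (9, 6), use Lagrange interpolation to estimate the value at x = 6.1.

Lagrange interpolation formula:
P(x) = Σ yᵢ × Lᵢ(x)
where Lᵢ(x) = Π_{j≠i} (x - xⱼ)/(xᵢ - xⱼ)

L_0(6.1) = (6.1 - 9)/(5 - 9) = 0.725000
L_1(6.1) = (6.1 - 5)/(9 - 5) = 0.275000

P(6.1) = 11×L_0(6.1) + 6×L_1(6.1)
P(6.1) = 9.625000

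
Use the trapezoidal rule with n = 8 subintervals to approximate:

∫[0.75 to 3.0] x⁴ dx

f(x) = x⁴
a = 0.75, b = 3.0, n = 8
h = (b - a)/n = 0.281250

Trapezoidal rule: (h/2)[f(x₀) + 2f(x₁) + 2f(x₂) + ... + f(xₙ)]

x_0 = 0.7500, f(x_0) = 0.316406, coefficient = 1
x_1 = 1.0312, f(x_1) = 1.130982, coefficient = 2
x_2 = 1.3125, f(x_2) = 2.967545, coefficient = 2
x_3 = 1.5938, f(x_3) = 6.451798, coefficient = 2
x_4 = 1.8750, f(x_4) = 12.359619, coefficient = 2
x_5 = 2.1562, f(x_5) = 21.617051, coefficient = 2
x_6 = 2.4375, f(x_6) = 35.300308, coefficient = 2
x_7 = 2.7188, f(x_7) = 54.635774, coefficient = 2
x_8 = 3.0000, f(x_8) = 81.000000, coefficient = 1

I ≈ (0.281250/2) × 350.242561 = 49.252860
Exact value: 48.552539
Error: 0.700321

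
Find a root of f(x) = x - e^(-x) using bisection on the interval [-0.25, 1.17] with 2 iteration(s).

f(x) = x - e^(-x)
Initial interval: [-0.25, 1.17]

Iteration 1:
  c_1 = (-0.250000 + 1.170000)/2 = 0.460000
  f(c_1) = f(0.460000) = -0.171284
  f(a) × f(c) ≥ 0, new interval: [0.460000, 1.170000]
Iteration 2:
  c_2 = (0.460000 + 1.170000)/2 = 0.815000
  f(c_2) = f(0.815000) = 0.372361
  f(a) × f(c) < 0, new interval: [0.460000, 0.815000]

After 2 iteration(s), the approximation is c_2 = 0.815000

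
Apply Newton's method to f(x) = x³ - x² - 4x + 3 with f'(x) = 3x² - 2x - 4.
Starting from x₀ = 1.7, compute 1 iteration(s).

f(x) = x³ - x² - 4x + 3
f'(x) = 3x² - 2x - 4
x₀ = 1.7

Newton-Raphson formula: x_{n+1} = x_n - f(x_n)/f'(x_n)

Iteration 1:
  f(1.700000) = -1.777000
  f'(1.700000) = 1.270000
  x_1 = 1.700000 - (-1.777000)/1.270000 = 3.099213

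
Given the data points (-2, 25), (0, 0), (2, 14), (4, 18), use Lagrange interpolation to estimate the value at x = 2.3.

Lagrange interpolation formula:
P(x) = Σ yᵢ × Lᵢ(x)
where Lᵢ(x) = Π_{j≠i} (x - xⱼ)/(xᵢ - xⱼ)

L_0(2.3) = (2.3 - 0)/(-2 - 0) × (2.3 - 2)/(-2 - 2) × (2.3 - 4)/(-2 - 4) = 0.024437
L_1(2.3) = (2.3 - (-2))/(0 - (-2)) × (2.3 - 2)/(0 - 2) × (2.3 - 4)/(0 - 4) = -0.137062
L_2(2.3) = (2.3 - (-2))/(2 - (-2)) × (2.3 - 0)/(2 - 0) × (2.3 - 4)/(2 - 4) = 1.050812
L_3(2.3) = (2.3 - (-2))/(4 - (-2)) × (2.3 - 0)/(4 - 0) × (2.3 - 2)/(4 - 2) = 0.061812

P(2.3) = 25×L_0(2.3) + 0×L_1(2.3) + 14×L_2(2.3) + 18×L_3(2.3)
P(2.3) = 16.434937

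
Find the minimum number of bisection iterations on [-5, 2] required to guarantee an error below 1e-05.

We need (b-a)/2^n ≤ 1e-05
(2 - (-5))/2^n ≤ 1e-05
7/2^n ≤ 1e-05
2^n ≥ 700000
n ≥ log₂(700000) = 19.42
n ≥ 20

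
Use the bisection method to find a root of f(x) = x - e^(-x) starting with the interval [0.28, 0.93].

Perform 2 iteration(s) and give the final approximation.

f(x) = x - e^(-x)
Initial interval: [0.28, 0.93]

Iteration 1:
  c_1 = (0.280000 + 0.930000)/2 = 0.605000
  f(c_1) = f(0.605000) = 0.058926
  f(a) × f(c) < 0, new interval: [0.280000, 0.605000]
Iteration 2:
  c_2 = (0.280000 + 0.605000)/2 = 0.442500
  f(c_2) = f(0.442500) = -0.199928
  f(a) × f(c) ≥ 0, new interval: [0.442500, 0.605000]

After 2 iteration(s), the approximation is c_2 = 0.442500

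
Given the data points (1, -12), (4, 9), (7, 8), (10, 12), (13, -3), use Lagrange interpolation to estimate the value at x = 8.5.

Lagrange interpolation formula:
P(x) = Σ yᵢ × Lᵢ(x)
where Lᵢ(x) = Π_{j≠i} (x - xⱼ)/(xᵢ - xⱼ)

L_0(8.5) = (8.5 - 4)/(1 - 4) × (8.5 - 7)/(1 - 7) × (8.5 - 10)/(1 - 10) × (8.5 - 13)/(1 - 13) = 0.023438
L_1(8.5) = (8.5 - 1)/(4 - 1) × (8.5 - 7)/(4 - 7) × (8.5 - 10)/(4 - 10) × (8.5 - 13)/(4 - 13) = -0.156250
L_2(8.5) = (8.5 - 1)/(7 - 1) × (8.5 - 4)/(7 - 4) × (8.5 - 10)/(7 - 10) × (8.5 - 13)/(7 - 13) = 0.703125
L_3(8.5) = (8.5 - 1)/(10 - 1) × (8.5 - 4)/(10 - 4) × (8.5 - 7)/(10 - 7) × (8.5 - 13)/(10 - 13) = 0.468750
L_4(8.5) = (8.5 - 1)/(13 - 1) × (8.5 - 4)/(13 - 4) × (8.5 - 7)/(13 - 7) × (8.5 - 10)/(13 - 10) = -0.039062

P(8.5) = (-12)×L_0(8.5) + 9×L_1(8.5) + 8×L_2(8.5) + 12×L_3(8.5) + (-3)×L_4(8.5)
P(8.5) = 9.679688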